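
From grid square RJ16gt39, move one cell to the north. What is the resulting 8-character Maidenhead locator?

RJ16gu30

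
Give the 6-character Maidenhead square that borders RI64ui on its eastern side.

RI64vi

Longitude subsquare u = 20; +1 → 21 = v.
The latitude characters are unchanged.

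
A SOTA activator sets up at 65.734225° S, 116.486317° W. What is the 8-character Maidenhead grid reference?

DC14sg13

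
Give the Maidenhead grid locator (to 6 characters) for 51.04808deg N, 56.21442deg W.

Add 180° to longitude and 90° to latitude: 123.7856, 141.0481.
Field: 123.7856/20 → 6 → G, 141.0481/10 → 14 → O; chars GO.
Square: 3.7856/2 → 1, 1.0481/1 → 1; chars 11.
Subsquare: 1.7856/0.0833333 → 21 → v, 0.0481/0.0416667 → 1 → b; chars vb.

GO11vb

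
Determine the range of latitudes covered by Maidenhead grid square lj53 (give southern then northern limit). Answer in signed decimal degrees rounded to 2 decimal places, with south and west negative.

3.00, 4.00

Field L=11, J=9: +11·20° lon, +9·10° lat → SW at lon 40°, lat 0°.
Square 5, 3: +5·2° lon, +3·1° lat → SW at lon 50°, lat 3°.
Cell spans 2° lon × 1° lat.
south 3.00, north 4.00.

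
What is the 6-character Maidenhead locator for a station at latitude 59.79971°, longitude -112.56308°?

Add 180° to longitude and 90° to latitude: 67.4369, 149.7997.
Field (20°×10°, letters A–R): lon ⌊67.4369/20⌋ = 3 → D; lat ⌊149.7997/10⌋ = 14 → O.
Square (2°×1°, digits 0–9): lon ⌊7.4369/2⌋ = 3; lat ⌊9.7997/1⌋ = 9.
Subsquare (5′×2.5′, letters a–x): lon ⌊1.4369/0.0833333⌋ = 17 → r; lat ⌊0.7997/0.0416667⌋ = 19 → t.

DO39rt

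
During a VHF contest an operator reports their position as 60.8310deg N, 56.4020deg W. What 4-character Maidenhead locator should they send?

Add 180° to longitude and 90° to latitude: 123.60, 150.83.
Field: lon ⌊123.60/20⌋ = 6 → G; lat ⌊150.83/10⌋ = 15 → P.
Square: lon ⌊3.60/2⌋ = 1; lat ⌊0.83/1⌋ = 0.

GP10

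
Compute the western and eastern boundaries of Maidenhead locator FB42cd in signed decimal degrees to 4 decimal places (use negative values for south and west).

-71.8333, -71.7500

Field F=5, B=1: +5·20° lon, +1·10° lat → SW at lon -80°, lat -80°.
Square 4, 2: +4·2° lon, +2·1° lat → SW at lon -72°, lat -78°.
Subsquare c=2, d=3: +2·0.0833333° lon, +3·0.0416667° lat → SW at lon -71.8333°, lat -77.875°.
Cell spans 0.0833333° lon × 0.0416667° lat.
west -71.8333, east -71.7500.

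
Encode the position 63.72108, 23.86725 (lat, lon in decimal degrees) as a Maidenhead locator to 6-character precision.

Offset from 180°W / 90°S: lon 203.8673°, lat 153.7211°.
Field (20°×10°, letters A–R): lon ⌊203.8673/20⌋ = 10 → K; lat ⌊153.7211/10⌋ = 15 → P.
Square (2°×1°, digits 0–9): lon ⌊3.8673/2⌋ = 1; lat ⌊3.7211/1⌋ = 3.
Subsquare (5′×2.5′, letters a–x): lon ⌊1.8673/0.0833333⌋ = 22 → w; lat ⌊0.7211/0.0416667⌋ = 17 → r.

KP13wr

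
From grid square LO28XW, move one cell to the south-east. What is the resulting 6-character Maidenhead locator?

LO38av

Longitude subsquare x = 23; +1 → 24, wraps to 0 = a, carry into square.
Longitude square 2; +1 → 3.
Latitude subsquare w = 22; −1 → 21 = v.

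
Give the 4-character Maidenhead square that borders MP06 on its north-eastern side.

MP17

Longitude square 0; +1 → 1.
Latitude square 6; +1 → 7.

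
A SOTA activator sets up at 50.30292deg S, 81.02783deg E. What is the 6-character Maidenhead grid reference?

Offset from 180°W / 90°S: lon 261.0278°, lat 39.6971°.
Field: lon ⌊261.0278/20⌋ = 13 → N; lat ⌊39.6971/10⌋ = 3 → D.
Square: lon ⌊1.0278/2⌋ = 0; lat ⌊9.6971/1⌋ = 9.
Subsquare: lon ⌊1.0278/0.0833333⌋ = 12 → m; lat ⌊0.6971/0.0416667⌋ = 16 → q.

ND09mq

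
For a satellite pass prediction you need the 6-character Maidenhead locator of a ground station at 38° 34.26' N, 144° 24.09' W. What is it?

Shift to the Maidenhead origin (180°W, 90°S): lon 35.5985, lat 128.5710.
Field: lon ⌊35.5985/20⌋ = 1 → B; lat ⌊128.5710/10⌋ = 12 → M.
Square: lon ⌊15.5985/2⌋ = 7; lat ⌊8.5710/1⌋ = 8.
Subsquare: lon ⌊1.5985/0.0833333⌋ = 19 → t; lat ⌊0.5710/0.0416667⌋ = 13 → n.

BM78tn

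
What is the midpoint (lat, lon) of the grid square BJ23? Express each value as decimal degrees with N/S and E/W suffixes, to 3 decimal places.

3.500° N, 155.000° W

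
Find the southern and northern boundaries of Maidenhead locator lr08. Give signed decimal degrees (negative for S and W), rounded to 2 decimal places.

Field L=11, R=17: +11·20° lon, +17·10° lat → SW at lon 40°, lat 80°.
Square 0, 8: +0·2° lon, +8·1° lat → SW at lon 40°, lat 88°.
Cell spans 2° lon × 1° lat.
south 88.00, north 89.00.

88.00, 89.00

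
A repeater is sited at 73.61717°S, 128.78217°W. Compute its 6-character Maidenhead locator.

CB56oj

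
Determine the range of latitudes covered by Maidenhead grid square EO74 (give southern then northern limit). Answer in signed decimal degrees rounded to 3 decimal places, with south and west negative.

Field E=4, O=14: +4·20° lon, +14·10° lat → SW at lon -100°, lat 50°.
Square 7, 4: +7·2° lon, +4·1° lat → SW at lon -86°, lat 54°.
Cell spans 2° lon × 1° lat.
south 54.000, north 55.000.

54.000, 55.000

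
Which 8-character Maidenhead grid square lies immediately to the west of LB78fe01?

LB78ee91

Longitude extended square 0; −1 → -1, wraps to 9, carry into subsquare.
Longitude subsquare f = 5; −1 → 4 = e.
The latitude characters are unchanged.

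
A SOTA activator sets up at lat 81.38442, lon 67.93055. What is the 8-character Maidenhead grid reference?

Add 180° to longitude and 90° to latitude: 247.93055, 171.38442.
Field (20°×10°, letters A–R): 247.93055/20 → 12 → M, 171.38442/10 → 17 → R; chars MR.
Square (2°×1°, digits 0–9): 7.93055/2 → 3, 1.38442/1 → 1; chars 31.
Subsquare (5′×2.5′, letters a–x): 1.93055/0.0833333 → 23 → x, 0.38442/0.0416667 → 9 → j; chars xj.
Extended square (30″×15″, digits 0–9): 0.01388/0.00833333 → 1, 0.00942/0.00416667 → 2; chars 12.

MR31xj12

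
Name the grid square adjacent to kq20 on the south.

KP29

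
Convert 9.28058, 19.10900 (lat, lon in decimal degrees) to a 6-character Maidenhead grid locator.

JJ99ng

Shift to the Maidenhead origin (180°W, 90°S): lon 199.1090, lat 99.2806.
Field: lon ⌊199.1090/20⌋ = 9 → J; lat ⌊99.2806/10⌋ = 9 → J.
Square: lon ⌊19.1090/2⌋ = 9; lat ⌊9.2806/1⌋ = 9.
Subsquare: lon ⌊1.1090/0.0833333⌋ = 13 → n; lat ⌊0.2806/0.0416667⌋ = 6 → g.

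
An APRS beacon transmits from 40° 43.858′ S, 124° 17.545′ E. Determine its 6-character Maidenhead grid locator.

Offset from 180°W / 90°S: lon 304.2924°, lat 49.2690°.
Field: lon ⌊304.2924/20⌋ = 15 → P; lat ⌊49.2690/10⌋ = 4 → E.
Square: lon ⌊4.2924/2⌋ = 2; lat ⌊9.2690/1⌋ = 9.
Subsquare: lon ⌊0.2924/0.0833333⌋ = 3 → d; lat ⌊0.2690/0.0416667⌋ = 6 → g.

PE29dg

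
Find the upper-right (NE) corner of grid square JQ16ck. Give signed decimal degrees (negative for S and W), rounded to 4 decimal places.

Field J=9, Q=16: +9·20° lon, +16·10° lat → SW at lon 0°, lat 70°.
Square 1, 6: +1·2° lon, +6·1° lat → SW at lon 2°, lat 76°.
Subsquare c=2, k=10: +2·0.0833333° lon, +10·0.0416667° lat → SW at lon 2.16667°, lat 76.4167°.
Cell spans 0.0833333° lon × 0.0416667° lat. NE corner is SW corner plus one full cell.
latitude 76.4583, longitude 2.2500.

76.4583, 2.2500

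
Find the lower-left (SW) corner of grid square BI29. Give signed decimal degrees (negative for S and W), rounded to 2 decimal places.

-1.00, -156.00

Field B=1, I=8: +1·20° lon, +8·10° lat → SW at lon -160°, lat -10°.
Square 2, 9: +2·2° lon, +9·1° lat → SW at lon -156°, lat -1°.
latitude -1.00, longitude -156.00.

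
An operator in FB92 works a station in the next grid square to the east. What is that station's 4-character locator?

Longitude square 9; +1 → 10, wraps to 0, carry into field.
Longitude field F = 5; +1 → 6 = G.
The latitude characters are unchanged.

GB02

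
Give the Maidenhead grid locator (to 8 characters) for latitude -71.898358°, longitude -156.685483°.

BB18pc74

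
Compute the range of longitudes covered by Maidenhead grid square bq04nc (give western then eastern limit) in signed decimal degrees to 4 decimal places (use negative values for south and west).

Field B=1, Q=16: +1·20° lon, +16·10° lat → SW at lon -160°, lat 70°.
Square 0, 4: +0·2° lon, +4·1° lat → SW at lon -160°, lat 74°.
Subsquare n=13, c=2: +13·0.0833333° lon, +2·0.0416667° lat → SW at lon -158.917°, lat 74.0833°.
Cell spans 0.0833333° lon × 0.0416667° lat.
west -158.9167, east -158.8333.

-158.9167, -158.8333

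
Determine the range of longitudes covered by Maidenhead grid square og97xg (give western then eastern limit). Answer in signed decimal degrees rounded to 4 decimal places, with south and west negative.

119.9167, 120.0000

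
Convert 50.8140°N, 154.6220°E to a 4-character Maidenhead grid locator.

QO70

Add 180° to longitude and 90° to latitude: 334.62, 140.81.
Field (20°×10°, letters A–R): 334.62/20 → 16 → Q, 140.81/10 → 14 → O; chars QO.
Square (2°×1°, digits 0–9): 14.62/2 → 7, 0.81/1 → 0; chars 70.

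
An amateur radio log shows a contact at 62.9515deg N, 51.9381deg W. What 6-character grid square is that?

GP42aw

Offset from 180°W / 90°S: lon 128.0619°, lat 152.9515°.
Field: lon ⌊128.0619/20⌋ = 6 → G; lat ⌊152.9515/10⌋ = 15 → P.
Square: lon ⌊8.0619/2⌋ = 4; lat ⌊2.9515/1⌋ = 2.
Subsquare: lon ⌊0.0619/0.0833333⌋ = 0 → a; lat ⌊0.9515/0.0416667⌋ = 22 → w.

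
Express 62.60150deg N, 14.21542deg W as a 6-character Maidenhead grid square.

IP22vo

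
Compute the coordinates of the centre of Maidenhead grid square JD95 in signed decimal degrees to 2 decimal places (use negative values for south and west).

-54.50, 19.00

Field J=9, D=3: +9·20° lon, +3·10° lat → SW at lon 0°, lat -60°.
Square 9, 5: +9·2° lon, +5·1° lat → SW at lon 18°, lat -55°.
Cell spans 2° lon × 1° lat. Centre is SW corner plus half of each.
latitude -54.50, longitude 19.00.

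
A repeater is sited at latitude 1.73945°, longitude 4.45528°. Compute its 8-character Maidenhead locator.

JJ21fr47

Add 180° to longitude and 90° to latitude: 184.45528, 91.73945.
Field: 184.45528/20 → 9 → J, 91.73945/10 → 9 → J; chars JJ.
Square: 4.45528/2 → 2, 1.73945/1 → 1; chars 21.
Subsquare: 0.45528/0.0833333 → 5 → f, 0.73945/0.0416667 → 17 → r; chars fr.
Extended square: 0.03861/0.00833333 → 4, 0.03112/0.00416667 → 7; chars 47.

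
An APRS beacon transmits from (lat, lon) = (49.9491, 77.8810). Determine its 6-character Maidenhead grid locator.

Shift to the Maidenhead origin (180°W, 90°S): lon 257.8810, lat 139.9491.
Field: 257.8810/20 → 12 → M, 139.9491/10 → 13 → N; chars MN.
Square: 17.8810/2 → 8, 9.9491/1 → 9; chars 89.
Subsquare: 1.8810/0.0833333 → 22 → w, 0.9491/0.0416667 → 22 → w; chars ww.

MN89ww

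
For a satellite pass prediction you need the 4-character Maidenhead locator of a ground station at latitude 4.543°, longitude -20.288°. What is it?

Add 180° to longitude and 90° to latitude: 159.71, 94.54.
Field (20°×10°, letters A–R): 159.71/20 → 7 → H, 94.54/10 → 9 → J; chars HJ.
Square (2°×1°, digits 0–9): 19.71/2 → 9, 4.54/1 → 4; chars 94.

HJ94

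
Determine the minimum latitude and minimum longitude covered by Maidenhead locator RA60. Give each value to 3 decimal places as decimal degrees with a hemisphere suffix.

Field R=17, A=0: +17·20° lon, +0·10° lat → SW at lon 160°, lat -90°.
Square 6, 0: +6·2° lon, +0·1° lat → SW at lon 172°, lat -90°.
latitude 90.000° S, longitude 172.000° E.

90.000° S, 172.000° E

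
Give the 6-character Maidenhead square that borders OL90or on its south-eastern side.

OL90pq

Longitude subsquare o = 14; +1 → 15 = p.
Latitude subsquare r = 17; −1 → 16 = q.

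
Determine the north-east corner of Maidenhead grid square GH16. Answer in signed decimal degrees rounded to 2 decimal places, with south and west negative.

Field G=6, H=7: +6·20° lon, +7·10° lat → SW at lon -60°, lat -20°.
Square 1, 6: +1·2° lon, +6·1° lat → SW at lon -58°, lat -14°.
Cell spans 2° lon × 1° lat. NE corner is SW corner plus one full cell.
latitude -13.00, longitude -56.00.

-13.00, -56.00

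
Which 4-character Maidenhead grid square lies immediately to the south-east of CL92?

Longitude square 9; +1 → 10, wraps to 0, carry into field.
Longitude field C = 2; +1 → 3 = D.
Latitude square 2; −1 → 1.

DL01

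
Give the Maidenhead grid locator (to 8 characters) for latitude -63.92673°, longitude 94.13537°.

NC76bb67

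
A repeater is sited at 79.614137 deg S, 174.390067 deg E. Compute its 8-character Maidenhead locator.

RB70ej62

Offset from 180°W / 90°S: lon 354.39007°, lat 10.38586°.
Field: 354.39007/20 → 17 → R, 10.38586/10 → 1 → B; chars RB.
Square: 14.39007/2 → 7, 0.38586/1 → 0; chars 70.
Subsquare: 0.39007/0.0833333 → 4 → e, 0.38586/0.0416667 → 9 → j; chars ej.
Extended square: 0.05673/0.00833333 → 6, 0.01086/0.00416667 → 2; chars 62.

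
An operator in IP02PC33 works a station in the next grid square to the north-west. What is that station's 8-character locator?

Longitude extended square 3; −1 → 2.
Latitude extended square 3; +1 → 4.

IP02pc24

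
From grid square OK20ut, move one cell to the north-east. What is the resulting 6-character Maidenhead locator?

OK20vu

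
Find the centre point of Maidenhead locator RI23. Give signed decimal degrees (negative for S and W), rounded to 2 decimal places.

Field R=17, I=8: +17·20° lon, +8·10° lat → SW at lon 160°, lat -10°.
Square 2, 3: +2·2° lon, +3·1° lat → SW at lon 164°, lat -7°.
Cell spans 2° lon × 1° lat. Centre is SW corner plus half of each.
latitude -6.50, longitude 165.00.

-6.50, 165.00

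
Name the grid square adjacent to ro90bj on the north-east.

RO90ck

Longitude subsquare b = 1; +1 → 2 = c.
Latitude subsquare j = 9; +1 → 10 = k.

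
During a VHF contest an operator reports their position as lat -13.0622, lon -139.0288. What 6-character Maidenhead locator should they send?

Offset from 180°W / 90°S: lon 40.9712°, lat 76.9378°.
Field (20°×10°, letters A–R): 40.9712/20 → 2 → C, 76.9378/10 → 7 → H; chars CH.
Square (2°×1°, digits 0–9): 0.9712/2 → 0, 6.9378/1 → 6; chars 06.
Subsquare (5′×2.5′, letters a–x): 0.9712/0.0833333 → 11 → l, 0.9378/0.0416667 → 22 → w; chars lw.

CH06lw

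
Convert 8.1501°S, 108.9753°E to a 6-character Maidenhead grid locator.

Offset from 180°W / 90°S: lon 288.9753°, lat 81.8499°.
Field (20°×10°, letters A–R): 288.9753/20 → 14 → O, 81.8499/10 → 8 → I; chars OI.
Square (2°×1°, digits 0–9): 8.9753/2 → 4, 1.8499/1 → 1; chars 41.
Subsquare (5′×2.5′, letters a–x): 0.9753/0.0833333 → 11 → l, 0.8499/0.0416667 → 20 → u; chars lu.

OI41lu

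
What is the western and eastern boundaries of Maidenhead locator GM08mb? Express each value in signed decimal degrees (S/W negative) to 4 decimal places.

Field G=6, M=12: +6·20° lon, +12·10° lat → SW at lon -60°, lat 30°.
Square 0, 8: +0·2° lon, +8·1° lat → SW at lon -60°, lat 38°.
Subsquare m=12, b=1: +12·0.0833333° lon, +1·0.0416667° lat → SW at lon -59°, lat 38.0417°.
Cell spans 0.0833333° lon × 0.0416667° lat.
west -59.0000, east -58.9167.

-59.0000, -58.9167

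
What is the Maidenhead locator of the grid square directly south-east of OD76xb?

Longitude subsquare x = 23; +1 → 24, wraps to 0 = a, carry into square.
Longitude square 7; +1 → 8.
Latitude subsquare b = 1; −1 → 0 = a.

OD86aa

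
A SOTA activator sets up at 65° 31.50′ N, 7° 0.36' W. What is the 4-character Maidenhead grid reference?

IP65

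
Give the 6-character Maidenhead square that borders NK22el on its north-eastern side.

NK22fm

Longitude subsquare e = 4; +1 → 5 = f.
Latitude subsquare l = 11; +1 → 12 = m.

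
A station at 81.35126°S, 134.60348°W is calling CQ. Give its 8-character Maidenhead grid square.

CA28qp75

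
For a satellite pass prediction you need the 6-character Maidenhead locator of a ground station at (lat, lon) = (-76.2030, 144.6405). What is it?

QB23ht

Add 180° to longitude and 90° to latitude: 324.6405, 13.7970.
Field (20°×10°, letters A–R): 324.6405/20 → 16 → Q, 13.7970/10 → 1 → B; chars QB.
Square (2°×1°, digits 0–9): 4.6405/2 → 2, 3.7970/1 → 3; chars 23.
Subsquare (5′×2.5′, letters a–x): 0.6405/0.0833333 → 7 → h, 0.7970/0.0416667 → 19 → t; chars ht.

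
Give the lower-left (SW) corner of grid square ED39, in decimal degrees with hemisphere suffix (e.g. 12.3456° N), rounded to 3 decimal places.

Field E=4, D=3: +4·20° lon, +3·10° lat → SW at lon -100°, lat -60°.
Square 3, 9: +3·2° lon, +9·1° lat → SW at lon -94°, lat -51°.
latitude 51.000° S, longitude 94.000° W.

51.000° S, 94.000° W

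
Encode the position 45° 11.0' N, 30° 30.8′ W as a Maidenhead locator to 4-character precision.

Offset from 180°W / 90°S: lon 149.49°, lat 135.18°.
Field: 149.49/20 → 7 → H, 135.18/10 → 13 → N; chars HN.
Square: 9.49/2 → 4, 5.18/1 → 5; chars 45.

HN45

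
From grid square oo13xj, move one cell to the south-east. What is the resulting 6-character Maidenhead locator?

OO23ai

Longitude subsquare x = 23; +1 → 24, wraps to 0 = a, carry into square.
Longitude square 1; +1 → 2.
Latitude subsquare j = 9; −1 → 8 = i.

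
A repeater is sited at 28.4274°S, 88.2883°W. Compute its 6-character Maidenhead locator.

EG51un

Add 180° to longitude and 90° to latitude: 91.7117, 61.5726.
Field: 91.7117/20 → 4 → E, 61.5726/10 → 6 → G; chars EG.
Square: 11.7117/2 → 5, 1.5726/1 → 1; chars 51.
Subsquare: 1.7117/0.0833333 → 20 → u, 0.5726/0.0416667 → 13 → n; chars un.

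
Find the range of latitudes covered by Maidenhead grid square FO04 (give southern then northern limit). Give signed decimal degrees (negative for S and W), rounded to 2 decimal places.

54.00, 55.00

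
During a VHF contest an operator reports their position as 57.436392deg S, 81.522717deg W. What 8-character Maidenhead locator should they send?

ED92fn75

Add 180° to longitude and 90° to latitude: 98.47728, 32.56361.
Field: lon ⌊98.47728/20⌋ = 4 → E; lat ⌊32.56361/10⌋ = 3 → D.
Square: lon ⌊18.47728/2⌋ = 9; lat ⌊2.56361/1⌋ = 2.
Subsquare: lon ⌊0.47728/0.0833333⌋ = 5 → f; lat ⌊0.56361/0.0416667⌋ = 13 → n.
Extended square: lon ⌊0.06062/0.00833333⌋ = 7; lat ⌊0.02194/0.00416667⌋ = 5.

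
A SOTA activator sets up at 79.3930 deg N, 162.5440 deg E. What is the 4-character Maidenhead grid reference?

Shift to the Maidenhead origin (180°W, 90°S): lon 342.54, lat 169.39.
Field: 342.54/20 → 17 → R, 169.39/10 → 16 → Q; chars RQ.
Square: 2.54/2 → 1, 9.39/1 → 9; chars 19.

RQ19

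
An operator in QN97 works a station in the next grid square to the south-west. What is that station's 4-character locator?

QN86

Longitude square 9; −1 → 8.
Latitude square 7; −1 → 6.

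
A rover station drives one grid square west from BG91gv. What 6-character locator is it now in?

BG91fv

Longitude subsquare g = 6; −1 → 5 = f.
The latitude characters are unchanged.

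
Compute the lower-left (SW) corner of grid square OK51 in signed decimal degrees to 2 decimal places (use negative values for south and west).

Field O=14, K=10: +14·20° lon, +10·10° lat → SW at lon 100°, lat 10°.
Square 5, 1: +5·2° lon, +1·1° lat → SW at lon 110°, lat 11°.
latitude 11.00, longitude 110.00.

11.00, 110.00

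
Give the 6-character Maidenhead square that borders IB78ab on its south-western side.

IB68xa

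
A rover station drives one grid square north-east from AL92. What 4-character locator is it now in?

BL03

Longitude square 9; +1 → 10, wraps to 0, carry into field.
Longitude field A = 0; +1 → 1 = B.
Latitude square 2; +1 → 3.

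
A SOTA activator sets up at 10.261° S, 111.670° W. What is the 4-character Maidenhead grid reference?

Add 180° to longitude and 90° to latitude: 68.33, 79.74.
Field: lon ⌊68.33/20⌋ = 3 → D; lat ⌊79.74/10⌋ = 7 → H.
Square: lon ⌊8.33/2⌋ = 4; lat ⌊9.74/1⌋ = 9.

DH49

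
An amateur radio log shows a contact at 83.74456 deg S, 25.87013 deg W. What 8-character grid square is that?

HA76bg51

Shift to the Maidenhead origin (180°W, 90°S): lon 154.12987, lat 6.25544.
Field: lon ⌊154.12987/20⌋ = 7 → H; lat ⌊6.25544/10⌋ = 0 → A.
Square: lon ⌊14.12987/2⌋ = 7; lat ⌊6.25544/1⌋ = 6.
Subsquare: lon ⌊0.12987/0.0833333⌋ = 1 → b; lat ⌊0.25544/0.0416667⌋ = 6 → g.
Extended square: lon ⌊0.04654/0.00833333⌋ = 5; lat ⌊0.00544/0.00416667⌋ = 1.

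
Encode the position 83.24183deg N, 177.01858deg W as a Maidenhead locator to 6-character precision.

Add 180° to longitude and 90° to latitude: 2.9814, 173.2418.
Field: 2.9814/20 → 0 → A, 173.2418/10 → 17 → R; chars AR.
Square: 2.9814/2 → 1, 3.2418/1 → 3; chars 13.
Subsquare: 0.9814/0.0833333 → 11 → l, 0.2418/0.0416667 → 5 → f; chars lf.

AR13lf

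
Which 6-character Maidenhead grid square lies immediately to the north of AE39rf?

Latitude subsquare f = 5; +1 → 6 = g.
The longitude characters are unchanged.

AE39rg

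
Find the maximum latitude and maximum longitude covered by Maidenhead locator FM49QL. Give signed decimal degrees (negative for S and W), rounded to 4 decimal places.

39.5000, -70.5833

Field F=5, M=12: +5·20° lon, +12·10° lat → SW at lon -80°, lat 30°.
Square 4, 9: +4·2° lon, +9·1° lat → SW at lon -72°, lat 39°.
Subsquare q=16, l=11: +16·0.0833333° lon, +11·0.0416667° lat → SW at lon -70.6667°, lat 39.4583°.
Cell spans 0.0833333° lon × 0.0416667° lat. NE corner is SW corner plus one full cell.
latitude 39.5000, longitude -70.5833.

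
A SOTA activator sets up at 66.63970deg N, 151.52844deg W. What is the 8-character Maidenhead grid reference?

BP46fp63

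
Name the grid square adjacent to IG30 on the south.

Latitude square 0; −1 → -1, wraps to 9, carry into field.
Latitude field G = 6; −1 → 5 = F.
The longitude characters are unchanged.

IF39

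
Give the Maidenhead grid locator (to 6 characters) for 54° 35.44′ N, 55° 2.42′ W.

GO24lo

Offset from 180°W / 90°S: lon 124.9597°, lat 144.5907°.
Field: 124.9597/20 → 6 → G, 144.5907/10 → 14 → O; chars GO.
Square: 4.9597/2 → 2, 4.5907/1 → 4; chars 24.
Subsquare: 0.9597/0.0833333 → 11 → l, 0.5907/0.0416667 → 14 → o; chars lo.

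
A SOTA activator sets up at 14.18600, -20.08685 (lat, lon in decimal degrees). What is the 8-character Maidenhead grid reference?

Offset from 180°W / 90°S: lon 159.91315°, lat 104.18600°.
Field: 159.91315/20 → 7 → H, 104.18600/10 → 10 → K; chars HK.
Square: 19.91315/2 → 9, 4.18600/1 → 4; chars 94.
Subsquare: 1.91315/0.0833333 → 22 → w, 0.18600/0.0416667 → 4 → e; chars we.
Extended square: 0.07982/0.00833333 → 9, 0.01933/0.00416667 → 4; chars 94.

HK94we94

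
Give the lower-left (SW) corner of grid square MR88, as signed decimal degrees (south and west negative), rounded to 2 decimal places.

Field M=12, R=17: +12·20° lon, +17·10° lat → SW at lon 60°, lat 80°.
Square 8, 8: +8·2° lon, +8·1° lat → SW at lon 76°, lat 88°.
latitude 88.00, longitude 76.00.

88.00, 76.00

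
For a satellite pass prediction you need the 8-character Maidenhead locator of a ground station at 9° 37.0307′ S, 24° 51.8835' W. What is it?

Add 180° to longitude and 90° to latitude: 155.13528, 80.38282.
Field: 155.13528/20 → 7 → H, 80.38282/10 → 8 → I; chars HI.
Square: 15.13528/2 → 7, 0.38282/1 → 0; chars 70.
Subsquare: 1.13528/0.0833333 → 13 → n, 0.38282/0.0416667 → 9 → j; chars nj.
Extended square: 0.05194/0.00833333 → 6, 0.00782/0.00416667 → 1; chars 61.

HI70nj61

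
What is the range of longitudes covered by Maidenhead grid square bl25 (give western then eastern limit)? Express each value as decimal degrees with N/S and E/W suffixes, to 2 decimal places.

Field B=1, L=11: +1·20° lon, +11·10° lat → SW at lon -160°, lat 20°.
Square 2, 5: +2·2° lon, +5·1° lat → SW at lon -156°, lat 25°.
Cell spans 2° lon × 1° lat.
west 156.00° W, east 154.00° W.

156.00° W, 154.00° W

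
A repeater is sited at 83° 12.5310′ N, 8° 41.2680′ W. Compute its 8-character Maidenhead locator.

Add 180° to longitude and 90° to latitude: 171.31220, 173.20885.
Field: 171.31220/20 → 8 → I, 173.20885/10 → 17 → R; chars IR.
Square: 11.31220/2 → 5, 3.20885/1 → 3; chars 53.
Subsquare: 1.31220/0.0833333 → 15 → p, 0.20885/0.0416667 → 5 → f; chars pf.
Extended square: 0.06220/0.00833333 → 7, 0.00052/0.00416667 → 0; chars 70.

IR53pf70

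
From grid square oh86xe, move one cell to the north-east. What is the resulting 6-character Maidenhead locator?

OH96af

Longitude subsquare x = 23; +1 → 24, wraps to 0 = a, carry into square.
Longitude square 8; +1 → 9.
Latitude subsquare e = 4; +1 → 5 = f.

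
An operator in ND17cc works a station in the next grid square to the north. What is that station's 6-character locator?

ND17cd

Latitude subsquare c = 2; +1 → 3 = d.
The longitude characters are unchanged.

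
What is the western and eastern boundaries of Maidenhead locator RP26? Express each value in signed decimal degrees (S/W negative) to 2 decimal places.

164.00, 166.00

Field R=17, P=15: +17·20° lon, +15·10° lat → SW at lon 160°, lat 60°.
Square 2, 6: +2·2° lon, +6·1° lat → SW at lon 164°, lat 66°.
Cell spans 2° lon × 1° lat.
west 164.00, east 166.00.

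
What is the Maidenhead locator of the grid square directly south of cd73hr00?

Latitude extended square 0; −1 → -1, wraps to 9, carry into subsquare.
Latitude subsquare r = 17; −1 → 16 = q.
The longitude characters are unchanged.

CD73hq09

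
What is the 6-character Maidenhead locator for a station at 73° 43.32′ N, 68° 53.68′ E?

Offset from 180°W / 90°S: lon 248.8947°, lat 163.7220°.
Field: 248.8947/20 → 12 → M, 163.7220/10 → 16 → Q; chars MQ.
Square: 8.8947/2 → 4, 3.7220/1 → 3; chars 43.
Subsquare: 0.8947/0.0833333 → 10 → k, 0.7220/0.0416667 → 17 → r; chars kr.

MQ43kr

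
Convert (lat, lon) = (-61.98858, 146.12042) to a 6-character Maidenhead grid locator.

Add 180° to longitude and 90° to latitude: 326.1204, 28.0114.
Field (20°×10°, letters A–R): 326.1204/20 → 16 → Q, 28.0114/10 → 2 → C; chars QC.
Square (2°×1°, digits 0–9): 6.1204/2 → 3, 8.0114/1 → 8; chars 38.
Subsquare (5′×2.5′, letters a–x): 0.1204/0.0833333 → 1 → b, 0.0114/0.0416667 → 0 → a; chars ba.

QC38ba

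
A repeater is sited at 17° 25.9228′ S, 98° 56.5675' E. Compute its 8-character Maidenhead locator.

NH92ln36

Offset from 180°W / 90°S: lon 278.94279°, lat 72.56795°.
Field: lon ⌊278.94279/20⌋ = 13 → N; lat ⌊72.56795/10⌋ = 7 → H.
Square: lon ⌊18.94279/2⌋ = 9; lat ⌊2.56795/1⌋ = 2.
Subsquare: lon ⌊0.94279/0.0833333⌋ = 11 → l; lat ⌊0.56795/0.0416667⌋ = 13 → n.
Extended square: lon ⌊0.02612/0.00833333⌋ = 3; lat ⌊0.02629/0.00416667⌋ = 6.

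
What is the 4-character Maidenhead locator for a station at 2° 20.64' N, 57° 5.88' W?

GJ12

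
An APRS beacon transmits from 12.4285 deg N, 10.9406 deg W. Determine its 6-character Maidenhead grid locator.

IK42mk

Shift to the Maidenhead origin (180°W, 90°S): lon 169.0594, lat 102.4285.
Field: 169.0594/20 → 8 → I, 102.4285/10 → 10 → K; chars IK.
Square: 9.0594/2 → 4, 2.4285/1 → 2; chars 42.
Subsquare: 1.0594/0.0833333 → 12 → m, 0.4285/0.0416667 → 10 → k; chars mk.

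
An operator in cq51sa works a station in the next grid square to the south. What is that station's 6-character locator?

CQ50sx

Latitude subsquare a = 0; −1 → -1, wraps to 23 = x, carry into square.
Latitude square 1; −1 → 0.
The longitude characters are unchanged.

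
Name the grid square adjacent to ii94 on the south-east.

JI03

Longitude square 9; +1 → 10, wraps to 0, carry into field.
Longitude field I = 8; +1 → 9 = J.
Latitude square 4; −1 → 3.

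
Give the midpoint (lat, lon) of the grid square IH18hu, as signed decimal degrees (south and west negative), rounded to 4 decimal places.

-11.1458, -17.3750

Field I=8, H=7: +8·20° lon, +7·10° lat → SW at lon -20°, lat -20°.
Square 1, 8: +1·2° lon, +8·1° lat → SW at lon -18°, lat -12°.
Subsquare h=7, u=20: +7·0.0833333° lon, +20·0.0416667° lat → SW at lon -17.4167°, lat -11.1667°.
Cell spans 0.0833333° lon × 0.0416667° lat. Centre is SW corner plus half of each.
latitude -11.1458, longitude -17.3750.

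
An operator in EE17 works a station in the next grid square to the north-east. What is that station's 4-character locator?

EE28

Longitude square 1; +1 → 2.
Latitude square 7; +1 → 8.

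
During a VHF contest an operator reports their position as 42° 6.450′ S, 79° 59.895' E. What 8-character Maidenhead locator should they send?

ME97xv94

Shift to the Maidenhead origin (180°W, 90°S): lon 259.99825, lat 47.89250.
Field: lon ⌊259.99825/20⌋ = 12 → M; lat ⌊47.89250/10⌋ = 4 → E.
Square: lon ⌊19.99825/2⌋ = 9; lat ⌊7.89250/1⌋ = 7.
Subsquare: lon ⌊1.99825/0.0833333⌋ = 23 → x; lat ⌊0.89250/0.0416667⌋ = 21 → v.
Extended square: lon ⌊0.08158/0.00833333⌋ = 9; lat ⌊0.01750/0.00416667⌋ = 4.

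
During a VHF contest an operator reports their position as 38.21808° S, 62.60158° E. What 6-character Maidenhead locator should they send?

Shift to the Maidenhead origin (180°W, 90°S): lon 242.6016, lat 51.7819.
Field: lon ⌊242.6016/20⌋ = 12 → M; lat ⌊51.7819/10⌋ = 5 → F.
Square: lon ⌊2.6016/2⌋ = 1; lat ⌊1.7819/1⌋ = 1.
Subsquare: lon ⌊0.6016/0.0833333⌋ = 7 → h; lat ⌊0.7819/0.0416667⌋ = 18 → s.

MF11hs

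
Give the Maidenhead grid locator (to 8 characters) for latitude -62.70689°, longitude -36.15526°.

HC17wh10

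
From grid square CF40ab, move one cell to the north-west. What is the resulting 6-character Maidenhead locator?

CF30xc

Longitude subsquare a = 0; −1 → -1, wraps to 23 = x, carry into square.
Longitude square 4; −1 → 3.
Latitude subsquare b = 1; +1 → 2 = c.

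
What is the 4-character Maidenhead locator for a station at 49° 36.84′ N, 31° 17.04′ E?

KN59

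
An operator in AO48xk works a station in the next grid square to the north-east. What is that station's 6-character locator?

AO58al

Longitude subsquare x = 23; +1 → 24, wraps to 0 = a, carry into square.
Longitude square 4; +1 → 5.
Latitude subsquare k = 10; +1 → 11 = l.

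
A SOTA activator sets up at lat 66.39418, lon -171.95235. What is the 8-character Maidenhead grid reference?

AP46aj54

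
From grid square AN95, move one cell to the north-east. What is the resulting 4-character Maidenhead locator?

BN06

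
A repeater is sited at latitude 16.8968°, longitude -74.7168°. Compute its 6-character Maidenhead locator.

FK26pv

Shift to the Maidenhead origin (180°W, 90°S): lon 105.2832, lat 106.8968.
Field: 105.2832/20 → 5 → F, 106.8968/10 → 10 → K; chars FK.
Square: 5.2832/2 → 2, 6.8968/1 → 6; chars 26.
Subsquare: 1.2832/0.0833333 → 15 → p, 0.8968/0.0416667 → 21 → v; chars pv.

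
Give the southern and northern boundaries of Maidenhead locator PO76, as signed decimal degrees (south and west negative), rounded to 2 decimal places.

56.00, 57.00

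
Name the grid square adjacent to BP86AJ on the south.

Latitude subsquare j = 9; −1 → 8 = i.
The longitude characters are unchanged.

BP86ai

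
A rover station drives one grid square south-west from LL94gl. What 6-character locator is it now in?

LL94fk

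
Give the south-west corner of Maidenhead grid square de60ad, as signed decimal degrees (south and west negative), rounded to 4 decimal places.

-49.8750, -108.0000

Field D=3, E=4: +3·20° lon, +4·10° lat → SW at lon -120°, lat -50°.
Square 6, 0: +6·2° lon, +0·1° lat → SW at lon -108°, lat -50°.
Subsquare a=0, d=3: +0·0.0833333° lon, +3·0.0416667° lat → SW at lon -108°, lat -49.875°.
latitude -49.8750, longitude -108.0000.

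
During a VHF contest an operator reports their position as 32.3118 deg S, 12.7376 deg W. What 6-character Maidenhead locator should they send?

Offset from 180°W / 90°S: lon 167.2624°, lat 57.6882°.
Field: lon ⌊167.2624/20⌋ = 8 → I; lat ⌊57.6882/10⌋ = 5 → F.
Square: lon ⌊7.2624/2⌋ = 3; lat ⌊7.6882/1⌋ = 7.
Subsquare: lon ⌊1.2624/0.0833333⌋ = 15 → p; lat ⌊0.6882/0.0416667⌋ = 16 → q.

IF37pq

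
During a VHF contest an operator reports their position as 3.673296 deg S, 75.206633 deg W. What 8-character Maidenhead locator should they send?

Shift to the Maidenhead origin (180°W, 90°S): lon 104.79337, lat 86.32670.
Field: lon ⌊104.79337/20⌋ = 5 → F; lat ⌊86.32670/10⌋ = 8 → I.
Square: lon ⌊4.79337/2⌋ = 2; lat ⌊6.32670/1⌋ = 6.
Subsquare: lon ⌊0.79337/0.0833333⌋ = 9 → j; lat ⌊0.32670/0.0416667⌋ = 7 → h.
Extended square: lon ⌊0.04337/0.00833333⌋ = 5; lat ⌊0.03504/0.00416667⌋ = 8.

FI26jh58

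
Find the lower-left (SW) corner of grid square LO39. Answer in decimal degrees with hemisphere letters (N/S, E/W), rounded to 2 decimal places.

59.00° N, 46.00° E

Field L=11, O=14: +11·20° lon, +14·10° lat → SW at lon 40°, lat 50°.
Square 3, 9: +3·2° lon, +9·1° lat → SW at lon 46°, lat 59°.
latitude 59.00° N, longitude 46.00° E.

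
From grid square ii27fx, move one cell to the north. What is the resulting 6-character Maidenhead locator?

II28fa

Latitude subsquare x = 23; +1 → 24, wraps to 0 = a, carry into square.
Latitude square 7; +1 → 8.
The longitude characters are unchanged.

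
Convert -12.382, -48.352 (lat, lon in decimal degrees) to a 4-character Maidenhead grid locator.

Add 180° to longitude and 90° to latitude: 131.65, 77.62.
Field: lon ⌊131.65/20⌋ = 6 → G; lat ⌊77.62/10⌋ = 7 → H.
Square: lon ⌊11.65/2⌋ = 5; lat ⌊7.62/1⌋ = 7.

GH57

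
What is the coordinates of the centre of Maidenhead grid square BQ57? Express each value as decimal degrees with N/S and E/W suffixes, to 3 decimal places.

77.500° N, 149.000° W

Field B=1, Q=16: +1·20° lon, +16·10° lat → SW at lon -160°, lat 70°.
Square 5, 7: +5·2° lon, +7·1° lat → SW at lon -150°, lat 77°.
Cell spans 2° lon × 1° lat. Centre is SW corner plus half of each.
latitude 77.500° N, longitude 149.000° W.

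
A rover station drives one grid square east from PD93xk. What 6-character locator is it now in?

Longitude subsquare x = 23; +1 → 24, wraps to 0 = a, carry into square.
Longitude square 9; +1 → 10, wraps to 0, carry into field.
Longitude field P = 15; +1 → 16 = Q.
The latitude characters are unchanged.

QD03ak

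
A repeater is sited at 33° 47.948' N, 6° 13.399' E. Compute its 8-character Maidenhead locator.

JM33ct61

Add 180° to longitude and 90° to latitude: 186.22332, 123.79913.
Field: lon ⌊186.22332/20⌋ = 9 → J; lat ⌊123.79913/10⌋ = 12 → M.
Square: lon ⌊6.22332/2⌋ = 3; lat ⌊3.79913/1⌋ = 3.
Subsquare: lon ⌊0.22332/0.0833333⌋ = 2 → c; lat ⌊0.79913/0.0416667⌋ = 19 → t.
Extended square: lon ⌊0.05665/0.00833333⌋ = 6; lat ⌊0.00747/0.00416667⌋ = 1.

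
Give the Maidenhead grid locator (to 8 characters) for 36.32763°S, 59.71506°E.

Shift to the Maidenhead origin (180°W, 90°S): lon 239.71506, lat 53.67237.
Field: 239.71506/20 → 11 → L, 53.67237/10 → 5 → F; chars LF.
Square: 19.71506/2 → 9, 3.67237/1 → 3; chars 93.
Subsquare: 1.71506/0.0833333 → 20 → u, 0.67237/0.0416667 → 16 → q; chars uq.
Extended square: 0.04839/0.00833333 → 5, 0.00570/0.00416667 → 1; chars 51.

LF93uq51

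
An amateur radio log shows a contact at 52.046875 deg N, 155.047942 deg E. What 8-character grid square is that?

Shift to the Maidenhead origin (180°W, 90°S): lon 335.04794, lat 142.04688.
Field (20°×10°, letters A–R): 335.04794/20 → 16 → Q, 142.04688/10 → 14 → O; chars QO.
Square (2°×1°, digits 0–9): 15.04794/2 → 7, 2.04688/1 → 2; chars 72.
Subsquare (5′×2.5′, letters a–x): 1.04794/0.0833333 → 12 → m, 0.04688/0.0416667 → 1 → b; chars mb.
Extended square (30″×15″, digits 0–9): 0.04794/0.00833333 → 5, 0.00521/0.00416667 → 1; chars 51.

QO72mb51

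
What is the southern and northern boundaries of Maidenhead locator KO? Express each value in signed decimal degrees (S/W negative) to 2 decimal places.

Field K=10, O=14: +10·20° lon, +14·10° lat → SW at lon 20°, lat 50°.
Cell spans 20° lon × 10° lat.
south 50.00, north 60.00.

50.00, 60.00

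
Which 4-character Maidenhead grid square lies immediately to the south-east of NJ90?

Longitude square 9; +1 → 10, wraps to 0, carry into field.
Longitude field N = 13; +1 → 14 = O.
Latitude square 0; −1 → -1, wraps to 9, carry into field.
Latitude field J = 9; −1 → 8 = I.

OI09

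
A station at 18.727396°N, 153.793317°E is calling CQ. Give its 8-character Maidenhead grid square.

QK68vr54

Shift to the Maidenhead origin (180°W, 90°S): lon 333.79332, lat 108.72740.
Field (20°×10°, letters A–R): lon ⌊333.79332/20⌋ = 16 → Q; lat ⌊108.72740/10⌋ = 10 → K.
Square (2°×1°, digits 0–9): lon ⌊13.79332/2⌋ = 6; lat ⌊8.72740/1⌋ = 8.
Subsquare (5′×2.5′, letters a–x): lon ⌊1.79332/0.0833333⌋ = 21 → v; lat ⌊0.72740/0.0416667⌋ = 17 → r.
Extended square (30″×15″, digits 0–9): lon ⌊0.04332/0.00833333⌋ = 5; lat ⌊0.01906/0.00416667⌋ = 4.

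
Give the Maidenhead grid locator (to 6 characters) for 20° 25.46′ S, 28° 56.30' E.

KG49ln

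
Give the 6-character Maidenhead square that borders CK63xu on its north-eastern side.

Longitude subsquare x = 23; +1 → 24, wraps to 0 = a, carry into square.
Longitude square 6; +1 → 7.
Latitude subsquare u = 20; +1 → 21 = v.

CK73av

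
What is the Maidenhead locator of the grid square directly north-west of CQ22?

Longitude square 2; −1 → 1.
Latitude square 2; +1 → 3.

CQ13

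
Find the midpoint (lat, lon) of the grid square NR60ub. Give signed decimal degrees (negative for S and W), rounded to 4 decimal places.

Field N=13, R=17: +13·20° lon, +17·10° lat → SW at lon 80°, lat 80°.
Square 6, 0: +6·2° lon, +0·1° lat → SW at lon 92°, lat 80°.
Subsquare u=20, b=1: +20·0.0833333° lon, +1·0.0416667° lat → SW at lon 93.6667°, lat 80.0417°.
Cell spans 0.0833333° lon × 0.0416667° lat. Centre is SW corner plus half of each.
latitude 80.0625, longitude 93.7083.

80.0625, 93.7083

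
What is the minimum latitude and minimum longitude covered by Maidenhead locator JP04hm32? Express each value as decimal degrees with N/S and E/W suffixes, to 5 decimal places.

Field J=9, P=15: +9·20° lon, +15·10° lat → SW at lon 0°, lat 60°.
Square 0, 4: +0·2° lon, +4·1° lat → SW at lon 0°, lat 64°.
Subsquare h=7, m=12: +7·0.0833333° lon, +12·0.0416667° lat → SW at lon 0.583333°, lat 64.5°.
Extended square 3, 2: +3·0.00833333° lon, +2·0.00416667° lat → SW at lon 0.608333°, lat 64.5083°.
latitude 64.50833° N, longitude 0.60833° E.

64.50833° N, 0.60833° E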